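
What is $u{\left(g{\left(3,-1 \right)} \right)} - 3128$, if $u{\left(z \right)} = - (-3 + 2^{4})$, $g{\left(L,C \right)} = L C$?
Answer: $-3141$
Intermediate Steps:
$g{\left(L,C \right)} = C L$
$u{\left(z \right)} = -13$ ($u{\left(z \right)} = - (-3 + 16) = \left(-1\right) 13 = -13$)
$u{\left(g{\left(3,-1 \right)} \right)} - 3128 = -13 - 3128 = -3141$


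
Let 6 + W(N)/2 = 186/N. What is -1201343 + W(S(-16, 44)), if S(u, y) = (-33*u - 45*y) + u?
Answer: -440897378/367 ≈ -1.2014e+6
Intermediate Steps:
S(u, y) = -45*y - 32*u (S(u, y) = (-45*y - 33*u) + u = -45*y - 32*u)
W(N) = -12 + 372/N (W(N) = -12 + 2*(186/N) = -12 + 372/N)
-1201343 + W(S(-16, 44)) = -1201343 + (-12 + 372/(-45*44 - 32*(-16))) = -1201343 + (-12 + 372/(-1980 + 512)) = -1201343 + (-12 + 372/(-1468)) = -1201343 + (-12 + 372*(-1/1468)) = -1201343 + (-12 - 93/367) = -1201343 - 4497/367 = -440897378/367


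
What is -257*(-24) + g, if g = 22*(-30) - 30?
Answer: 5478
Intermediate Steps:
g = -690 (g = -660 - 30 = -690)
-257*(-24) + g = -257*(-24) - 690 = 6168 - 690 = 5478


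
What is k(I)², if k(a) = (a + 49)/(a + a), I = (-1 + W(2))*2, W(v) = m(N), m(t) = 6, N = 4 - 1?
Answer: 3481/400 ≈ 8.7025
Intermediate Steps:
N = 3
W(v) = 6
I = 10 (I = (-1 + 6)*2 = 5*2 = 10)
k(a) = (49 + a)/(2*a) (k(a) = (49 + a)/((2*a)) = (49 + a)*(1/(2*a)) = (49 + a)/(2*a))
k(I)² = ((½)*(49 + 10)/10)² = ((½)*(⅒)*59)² = (59/20)² = 3481/400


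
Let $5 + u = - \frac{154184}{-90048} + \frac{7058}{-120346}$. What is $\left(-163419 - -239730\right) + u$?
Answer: $\frac{51683729909933}{677307288} \approx 76308.0$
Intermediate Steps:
$u = - \frac{2266544635}{677307288}$ ($u = -5 + \left(- \frac{154184}{-90048} + \frac{7058}{-120346}\right) = -5 + \left(\left(-154184\right) \left(- \frac{1}{90048}\right) + 7058 \left(- \frac{1}{120346}\right)\right) = -5 + \left(\frac{19273}{11256} - \frac{3529}{60173}\right) = -5 + \frac{1119991805}{677307288} = - \frac{2266544635}{677307288} \approx -3.3464$)
$\left(-163419 - -239730\right) + u = \left(-163419 - -239730\right) - \frac{2266544635}{677307288} = \left(-163419 + 239730\right) - \frac{2266544635}{677307288} = 76311 - \frac{2266544635}{677307288} = \frac{51683729909933}{677307288}$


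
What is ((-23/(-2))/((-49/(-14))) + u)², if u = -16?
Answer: 7921/49 ≈ 161.65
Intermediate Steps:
((-23/(-2))/((-49/(-14))) + u)² = ((-23/(-2))/((-49/(-14))) - 16)² = ((-23*(-½))/((-49*(-1/14))) - 16)² = (23/(2*(7/2)) - 16)² = ((23/2)*(2/7) - 16)² = (23/7 - 16)² = (-89/7)² = 7921/49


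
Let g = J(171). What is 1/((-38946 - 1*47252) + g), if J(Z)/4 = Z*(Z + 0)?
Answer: 1/30766 ≈ 3.2503e-5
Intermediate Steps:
J(Z) = 4*Z**2 (J(Z) = 4*(Z*(Z + 0)) = 4*(Z*Z) = 4*Z**2)
g = 116964 (g = 4*171**2 = 4*29241 = 116964)
1/((-38946 - 1*47252) + g) = 1/((-38946 - 1*47252) + 116964) = 1/((-38946 - 47252) + 116964) = 1/(-86198 + 116964) = 1/30766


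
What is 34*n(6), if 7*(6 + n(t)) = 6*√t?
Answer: -204 + 204*√6/7 ≈ -132.61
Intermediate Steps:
n(t) = -6 + 6*√t/7 (n(t) = -6 + (6*√t)/7 = -6 + 6*√t/7)
34*n(6) = 34*(-6 + 6*√6/7) = -204 + 204*√6/7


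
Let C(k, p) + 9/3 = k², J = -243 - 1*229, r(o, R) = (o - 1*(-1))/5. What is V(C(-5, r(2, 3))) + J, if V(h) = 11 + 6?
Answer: -455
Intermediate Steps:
r(o, R) = ⅕ + o/5 (r(o, R) = (o + 1)*(⅕) = (1 + o)*(⅕) = ⅕ + o/5)
J = -472 (J = -243 - 229 = -472)
C(k, p) = -3 + k²
V(h) = 17
V(C(-5, r(2, 3))) + J = 17 - 472 = -455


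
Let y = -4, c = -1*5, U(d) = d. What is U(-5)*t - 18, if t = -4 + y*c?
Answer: -98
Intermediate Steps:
c = -5
t = 16 (t = -4 - 4*(-5) = -4 + 20 = 16)
U(-5)*t - 18 = -5*16 - 18 = -80 - 18 = -98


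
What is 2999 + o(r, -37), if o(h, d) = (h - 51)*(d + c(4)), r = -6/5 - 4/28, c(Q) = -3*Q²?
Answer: 52137/7 ≈ 7448.1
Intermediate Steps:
r = -47/35 (r = -6*⅕ - 4*1/28 = -6/5 - ⅐ = -47/35 ≈ -1.3429)
o(h, d) = (-51 + h)*(-48 + d) (o(h, d) = (h - 51)*(d - 3*4²) = (-51 + h)*(d - 3*16) = (-51 + h)*(d - 48) = (-51 + h)*(-48 + d))
2999 + o(r, -37) = 2999 + (2448 - 51*(-37) - 48*(-47/35) - 37*(-47/35)) = 2999 + (2448 + 1887 + 2256/35 + 1739/35) = 2999 + 31144/7 = 52137/7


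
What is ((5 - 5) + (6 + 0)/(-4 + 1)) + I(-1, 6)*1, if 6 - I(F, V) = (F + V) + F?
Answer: 0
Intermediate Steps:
I(F, V) = 6 - V - 2*F (I(F, V) = 6 - ((F + V) + F) = 6 - (V + 2*F) = 6 + (-V - 2*F) = 6 - V - 2*F)
((5 - 5) + (6 + 0)/(-4 + 1)) + I(-1, 6)*1 = ((5 - 5) + (6 + 0)/(-4 + 1)) + (6 - 1*6 - 2*(-1))*1 = (0 + 6/(-3)) + (6 - 6 + 2)*1 = (0 + 6*(-⅓)) + 2*1 = (0 - 2) + 2 = -2 + 2 = 0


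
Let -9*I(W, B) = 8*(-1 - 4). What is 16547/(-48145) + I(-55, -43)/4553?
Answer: -676120619/1972837665 ≈ -0.34271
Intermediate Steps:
I(W, B) = 40/9 (I(W, B) = -8*(-1 - 4)/9 = -8*(-5)/9 = -⅑*(-40) = 40/9)
16547/(-48145) + I(-55, -43)/4553 = 16547/(-48145) + (40/9)/4553 = 16547*(-1/48145) + (40/9)*(1/4553) = -16547/48145 + 40/40977 = -676120619/1972837665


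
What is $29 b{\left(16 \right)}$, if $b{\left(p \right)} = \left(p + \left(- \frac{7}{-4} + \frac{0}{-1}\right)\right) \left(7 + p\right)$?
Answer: $\frac{47357}{4} \approx 11839.0$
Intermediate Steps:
$b{\left(p \right)} = \left(7 + p\right) \left(\frac{7}{4} + p\right)$ ($b{\left(p \right)} = \left(p + \left(\left(-7\right) \left(- \frac{1}{4}\right) + 0 \left(-1\right)\right)\right) \left(7 + p\right) = \left(p + \left(\frac{7}{4} + 0\right)\right) \left(7 + p\right) = \left(p + \frac{7}{4}\right) \left(7 + p\right) = \left(\frac{7}{4} + p\right) \left(7 + p\right) = \left(7 + p\right) \left(\frac{7}{4} + p\right)$)
$29 b{\left(16 \right)} = 29 \left(\frac{49}{4} + 16^{2} + \frac{35}{4} \cdot 16\right) = 29 \left(\frac{49}{4} + 256 + 140\right) = 29 \cdot \frac{1633}{4} = \frac{47357}{4}$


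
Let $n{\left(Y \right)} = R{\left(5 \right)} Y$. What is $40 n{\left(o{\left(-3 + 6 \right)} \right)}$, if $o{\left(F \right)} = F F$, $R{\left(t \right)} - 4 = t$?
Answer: $3240$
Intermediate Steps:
$R{\left(t \right)} = 4 + t$
$o{\left(F \right)} = F^{2}$
$n{\left(Y \right)} = 9 Y$ ($n{\left(Y \right)} = \left(4 + 5\right) Y = 9 Y$)
$40 n{\left(o{\left(-3 + 6 \right)} \right)} = 40 \cdot 9 \left(-3 + 6\right)^{2} = 40 \cdot 9 \cdot 3^{2} = 40 \cdot 9 \cdot 9 = 40 \cdot 81 = 3240$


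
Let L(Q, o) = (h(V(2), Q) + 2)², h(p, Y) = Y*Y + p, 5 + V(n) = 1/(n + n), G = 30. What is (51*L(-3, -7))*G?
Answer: 478125/8 ≈ 59766.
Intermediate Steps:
V(n) = -5 + 1/(2*n) (V(n) = -5 + 1/(n + n) = -5 + 1/(2*n))
h(p, Y) = p + Y² (h(p, Y) = Y² + p = p + Y²)
L(Q, o) = (-11/4 + Q²)² (L(Q, o) = (((-5 + (½)/2) + Q²) + 2)² = (((-5 + (½)*(½)) + Q²) + 2)² = (((-5 + ¼) + Q²) + 2)² = ((-19/4 + Q²) + 2)² = (-11/4 + Q²)²)
(51*L(-3, -7))*G = (51*((11 - 4*(-3)²)²/16))*30 = (51*((11 - 4*9)²/16))*30 = (51*((11 - 36)²/16))*30 = (51*((1/16)*(-25)²))*30 = (51*((1/16)*625))*30 = (51*(625/16))*30 = (31875/16)*30 = 478125/8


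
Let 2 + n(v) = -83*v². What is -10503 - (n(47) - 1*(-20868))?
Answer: 151978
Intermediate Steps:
n(v) = -2 - 83*v²
-10503 - (n(47) - 1*(-20868)) = -10503 - ((-2 - 83*47²) - 1*(-20868)) = -10503 - ((-2 - 83*2209) + 20868) = -10503 - ((-2 - 183347) + 20868) = -10503 - (-183349 + 20868) = -10503 - 1*(-162481) = -10503 + 162481 = 151978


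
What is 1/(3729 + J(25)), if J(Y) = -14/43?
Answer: 43/160333 ≈ 0.00026819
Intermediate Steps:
J(Y) = -14/43 (J(Y) = -14*1/43 = -14/43)
1/(3729 + J(25)) = 1/(3729 - 14/43) = 1/(160333/43) = 43/160333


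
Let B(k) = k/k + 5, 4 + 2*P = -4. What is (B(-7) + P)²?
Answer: 4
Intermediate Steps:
P = -4 (P = -2 + (½)*(-4) = -2 - 2 = -4)
B(k) = 6 (B(k) = 1 + 5 = 6)
(B(-7) + P)² = (6 - 4)² = 2² = 4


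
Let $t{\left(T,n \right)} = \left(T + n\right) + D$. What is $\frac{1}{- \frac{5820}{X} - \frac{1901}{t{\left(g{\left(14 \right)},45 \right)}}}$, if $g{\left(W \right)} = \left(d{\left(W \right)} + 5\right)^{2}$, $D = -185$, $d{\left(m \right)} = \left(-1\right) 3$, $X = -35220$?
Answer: $\frac{79832}{1129079} \approx 0.070705$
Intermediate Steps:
$d{\left(m \right)} = -3$
$g{\left(W \right)} = 4$ ($g{\left(W \right)} = \left(-3 + 5\right)^{2} = 2^{2} = 4$)
$t{\left(T,n \right)} = -185 + T + n$ ($t{\left(T,n \right)} = \left(T + n\right) - 185 = -185 + T + n$)
$\frac{1}{- \frac{5820}{X} - \frac{1901}{t{\left(g{\left(14 \right)},45 \right)}}} = \frac{1}{- \frac{5820}{-35220} - \frac{1901}{-185 + 4 + 45}} = \frac{1}{\left(-5820\right) \left(- \frac{1}{35220}\right) - \frac{1901}{-136}} = \frac{1}{\frac{97}{587} - - \frac{1901}{136}} = \frac{1}{\frac{97}{587} + \frac{1901}{136}} = \frac{1}{\frac{1129079}{79832}} = \frac{79832}{1129079}$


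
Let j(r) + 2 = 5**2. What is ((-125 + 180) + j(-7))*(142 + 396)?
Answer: 41964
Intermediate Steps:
j(r) = 23 (j(r) = -2 + 5**2 = -2 + 25 = 23)
((-125 + 180) + j(-7))*(142 + 396) = ((-125 + 180) + 23)*(142 + 396) = (55 + 23)*538 = 78*538 = 41964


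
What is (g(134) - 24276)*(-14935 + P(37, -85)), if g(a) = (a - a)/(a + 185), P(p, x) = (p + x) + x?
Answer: 365790768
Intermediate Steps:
P(p, x) = p + 2*x
g(a) = 0 (g(a) = 0/(185 + a) = 0)
(g(134) - 24276)*(-14935 + P(37, -85)) = (0 - 24276)*(-14935 + (37 + 2*(-85))) = -24276*(-14935 + (37 - 170)) = -24276*(-14935 - 133) = -24276*(-15068) = 365790768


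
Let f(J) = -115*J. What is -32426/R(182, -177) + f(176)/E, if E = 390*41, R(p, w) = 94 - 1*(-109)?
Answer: -52260046/324597 ≈ -161.00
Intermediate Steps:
R(p, w) = 203 (R(p, w) = 94 + 109 = 203)
E = 15990
-32426/R(182, -177) + f(176)/E = -32426/203 - 115*176/15990 = -32426*1/203 - 20240*1/15990 = -32426/203 - 2024/1599 = -52260046/324597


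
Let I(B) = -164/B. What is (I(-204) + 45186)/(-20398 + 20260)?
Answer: -2304527/7038 ≈ -327.44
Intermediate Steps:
(I(-204) + 45186)/(-20398 + 20260) = (-164/(-204) + 45186)/(-20398 + 20260) = (-164*(-1/204) + 45186)/(-138) = (41/51 + 45186)*(-1/138) = (2304527/51)*(-1/138) = -2304527/7038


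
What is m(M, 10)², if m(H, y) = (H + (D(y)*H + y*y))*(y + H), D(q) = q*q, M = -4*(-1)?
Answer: 49787136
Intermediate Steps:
M = 4
D(q) = q²
m(H, y) = (H + y)*(H + y² + H*y²) (m(H, y) = (H + (y²*H + y*y))*(y + H) = (H + (H*y² + y²))*(H + y) = (H + (y² + H*y²))*(H + y) = (H + y² + H*y²)*(H + y) = (H + y)*(H + y² + H*y²))
m(M, 10)² = (4² + 10³ + 4*10 + 4*10² + 4*10³ + 4²*10²)² = (16 + 1000 + 40 + 4*100 + 4*1000 + 16*100)² = (16 + 1000 + 40 + 400 + 4000 + 1600)² = 7056² = 49787136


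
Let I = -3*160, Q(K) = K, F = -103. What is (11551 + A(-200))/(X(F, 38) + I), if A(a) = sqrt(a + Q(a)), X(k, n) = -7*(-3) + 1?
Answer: -11551/458 - 10*I/229 ≈ -25.221 - 0.043668*I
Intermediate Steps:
X(k, n) = 22 (X(k, n) = 21 + 1 = 22)
A(a) = sqrt(2)*sqrt(a) (A(a) = sqrt(a + a) = sqrt(2*a) = sqrt(2)*sqrt(a))
I = -480
(11551 + A(-200))/(X(F, 38) + I) = (11551 + sqrt(2)*sqrt(-200))/(22 - 480) = (11551 + sqrt(2)*(10*I*sqrt(2)))/(-458) = (11551 + 20*I)*(-1/458) = -11551/458 - 10*I/229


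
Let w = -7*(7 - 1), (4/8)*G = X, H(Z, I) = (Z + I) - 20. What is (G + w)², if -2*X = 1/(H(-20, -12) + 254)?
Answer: 71995225/40804 ≈ 1764.4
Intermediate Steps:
H(Z, I) = -20 + I + Z (H(Z, I) = (I + Z) - 20 = -20 + I + Z)
X = -1/404 (X = -1/(2*((-20 - 12 - 20) + 254)) = -1/(2*(-52 + 254)) = -½/202 = -½*1/202 = -1/404 ≈ -0.0024752)
G = -1/202 (G = 2*(-1/404) = -1/202 ≈ -0.0049505)
w = -42 (w = -7*6 = -42)
(G + w)² = (-1/202 - 42)² = (-8485/202)² = 71995225/40804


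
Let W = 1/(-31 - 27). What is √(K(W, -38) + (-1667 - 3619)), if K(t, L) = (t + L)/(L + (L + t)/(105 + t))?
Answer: I*√970061024125293906/13548046 ≈ 72.698*I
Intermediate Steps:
W = -1/58 (W = 1/(-58) = -1/58 ≈ -0.017241)
K(t, L) = (L + t)/(L + (L + t)/(105 + t))
√(K(W, -38) + (-1667 - 3619)) = √(((-1/58)² + 105*(-38) + 105*(-1/58) - 38*(-1/58))/(-1/58 + 106*(-38) - 38*(-1/58)) + (-1667 - 3619)) = √((1/3364 - 3990 - 105/58 + 19/29)/(-1/58 - 4028 + 19/29) - 5286) = √(-13426245/3364/(-233587/58) - 5286) = √(-58/233587*(-13426245/3364) - 5286) = √(13426245/13548046 - 5286) = √(-71601544911/13548046) = I*√970061024125293906/13548046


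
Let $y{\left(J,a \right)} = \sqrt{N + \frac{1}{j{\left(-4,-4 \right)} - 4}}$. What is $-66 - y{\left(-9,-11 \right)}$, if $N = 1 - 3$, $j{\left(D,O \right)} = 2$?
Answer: $-66 - \frac{i \sqrt{10}}{2} \approx -66.0 - 1.5811 i$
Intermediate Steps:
$N = -2$
$y{\left(J,a \right)} = \frac{i \sqrt{10}}{2}$ ($y{\left(J,a \right)} = \sqrt{-2 + \frac{1}{2 - 4}} = \sqrt{-2 + \frac{1}{-2}} = \sqrt{-2 - \frac{1}{2}} = \sqrt{- \frac{5}{2}} = \frac{i \sqrt{10}}{2}$)
$-66 - y{\left(-9,-11 \right)} = -66 - \frac{i \sqrt{10}}{2}$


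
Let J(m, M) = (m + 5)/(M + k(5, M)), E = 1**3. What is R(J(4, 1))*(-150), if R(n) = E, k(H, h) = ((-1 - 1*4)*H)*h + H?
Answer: -150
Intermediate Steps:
k(H, h) = H - 5*H*h (k(H, h) = ((-1 - 4)*H)*h + H = (-5*H)*h + H = -5*H*h + H = H - 5*H*h)
E = 1
J(m, M) = (5 + m)/(5 - 24*M) (J(m, M) = (m + 5)/(M + 5*(1 - 5*M)) = (5 + m)/(M + (5 - 25*M)) = (5 + m)/(5 - 24*M))
R(n) = 1
R(J(4, 1))*(-150) = 1*(-150) = -150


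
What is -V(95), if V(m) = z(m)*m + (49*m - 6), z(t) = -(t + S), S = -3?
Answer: 4091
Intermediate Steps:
z(t) = 3 - t (z(t) = -(t - 3) = -(-3 + t) = 3 - t)
V(m) = -6 + 49*m + m*(3 - m) (V(m) = (3 - m)*m + (49*m - 6) = m*(3 - m) + (-6 + 49*m) = -6 + 49*m + m*(3 - m))
-V(95) = -(-6 - 1*95**2 + 52*95) = -(-6 - 1*9025 + 4940) = -(-6 - 9025 + 4940) = -1*(-4091) = 4091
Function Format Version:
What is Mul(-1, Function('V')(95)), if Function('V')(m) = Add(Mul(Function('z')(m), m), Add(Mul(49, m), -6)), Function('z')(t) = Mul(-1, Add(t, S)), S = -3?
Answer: 4091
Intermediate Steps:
Function('z')(t) = Add(3, Mul(-1, t)) (Function('z')(t) = Mul(-1, Add(t, -3)) = Mul(-1, Add(-3, t)) = Add(3, Mul(-1, t)))
Function('V')(m) = Add(-6, Mul(49, m), Mul(m, Add(3, Mul(-1, m)))) (Function('V')(m) = Add(Mul(Add(3, Mul(-1, m)), m), Add(Mul(49, m), -6)) = Add(Mul(m, Add(3, Mul(-1, m))), Add(-6, Mul(49, m))) = Add(-6, Mul(49, m), Mul(m, Add(3, Mul(-1, m)))))
Mul(-1, Function('V')(95)) = Mul(-1, Add(-6, Mul(-1, Pow(95, 2)), Mul(52, 95))) = Mul(-1, Add(-6, Mul(-1, 9025), 4940)) = Mul(-1, Add(-6, -9025, 4940)) = Mul(-1, -4091) = 4091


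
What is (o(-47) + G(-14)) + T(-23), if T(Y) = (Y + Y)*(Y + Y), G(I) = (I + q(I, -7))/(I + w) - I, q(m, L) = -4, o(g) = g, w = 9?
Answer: 10433/5 ≈ 2086.6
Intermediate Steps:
G(I) = -I + (-4 + I)/(9 + I) (G(I) = (I - 4)/(I + 9) - I = (-4 + I)/(9 + I) - I = -I + (-4 + I)/(9 + I))
T(Y) = 4*Y² (T(Y) = (2*Y)*(2*Y) = 4*Y²)
(o(-47) + G(-14)) + T(-23) = (-47 + (-4 - 1*(-14)² - 8*(-14))/(9 - 14)) + 4*(-23)² = (-47 + (-4 - 1*196 + 112)/(-5)) + 4*529 = (-47 - (-4 - 196 + 112)/5) + 2116 = (-47 - ⅕*(-88)) + 2116 = (-47 + 88/5) + 2116 = -147/5 + 2116 = 10433/5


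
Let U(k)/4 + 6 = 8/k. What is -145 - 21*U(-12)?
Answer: 415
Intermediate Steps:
U(k) = -24 + 32/k (U(k) = -24 + 4*(8/k) = -24 + 32/k)
-145 - 21*U(-12) = -145 - 21*(-24 + 32/(-12)) = -145 - 21*(-24 + 32*(-1/12)) = -145 - 21*(-24 - 8/3) = -145 - 21*(-80/3) = -145 + 560 = 415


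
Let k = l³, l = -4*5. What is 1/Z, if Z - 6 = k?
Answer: -1/7994 ≈ -0.00012509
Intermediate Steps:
l = -20
k = -8000 (k = (-20)³ = -8000)
Z = -7994 (Z = 6 - 8000 = -7994)
1/Z = 1/(-7994) = -1/7994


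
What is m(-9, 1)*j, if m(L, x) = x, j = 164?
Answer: 164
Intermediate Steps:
m(-9, 1)*j = 1*164 = 164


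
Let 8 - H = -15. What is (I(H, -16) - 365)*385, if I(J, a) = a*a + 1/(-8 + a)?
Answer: -1007545/24 ≈ -41981.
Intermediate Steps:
H = 23 (H = 8 - 1*(-15) = 8 + 15 = 23)
I(J, a) = a² + 1/(-8 + a)
(I(H, -16) - 365)*385 = ((1 + (-16)³ - 8*(-16)²)/(-8 - 16) - 365)*385 = ((1 - 4096 - 8*256)/(-24) - 365)*385 = (-(1 - 4096 - 2048)/24 - 365)*385 = (-1/24*(-6143) - 365)*385 = (6143/24 - 365)*385 = -2617/24*385 = -1007545/24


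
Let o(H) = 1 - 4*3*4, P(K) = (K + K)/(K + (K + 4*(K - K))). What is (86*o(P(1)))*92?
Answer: -371864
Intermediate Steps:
P(K) = 1 (P(K) = (2*K)/(K + (K + 4*0)) = (2*K)/(K + (K + 0)) = (2*K)/(K + K) = (2*K)/((2*K)) = (2*K)*(1/(2*K)) = 1)
o(H) = -47 (o(H) = 1 - 12*4 = 1 - 48 = -47)
(86*o(P(1)))*92 = (86*(-47))*92 = -4042*92 = -371864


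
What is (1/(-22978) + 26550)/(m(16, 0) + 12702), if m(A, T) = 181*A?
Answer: 610065899/358410844 ≈ 1.7021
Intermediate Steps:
(1/(-22978) + 26550)/(m(16, 0) + 12702) = (1/(-22978) + 26550)/(181*16 + 12702) = (-1/22978 + 26550)/(2896 + 12702) = (610065899/22978)/15598 = (610065899/22978)*(1/15598) = 610065899/358410844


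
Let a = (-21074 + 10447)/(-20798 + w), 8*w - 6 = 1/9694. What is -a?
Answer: -824145104/1612868331 ≈ -0.51098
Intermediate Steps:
w = 58165/77552 (w = 3/4 + (1/8)/9694 = 3/4 + (1/8)*(1/9694) = 3/4 + 1/77552 = 58165/77552 ≈ 0.75001)
a = 824145104/1612868331 (a = (-21074 + 10447)/(-20798 + 58165/77552) = -10627/(-1612868331/77552) = -10627*(-77552/1612868331) = 824145104/1612868331 ≈ 0.51098)
-a = -1*824145104/1612868331 = -824145104/1612868331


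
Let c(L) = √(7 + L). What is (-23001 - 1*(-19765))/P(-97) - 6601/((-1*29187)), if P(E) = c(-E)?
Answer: 287/1269 - 809*√26/13 ≈ -317.09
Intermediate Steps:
P(E) = √(7 - E)
(-23001 - 1*(-19765))/P(-97) - 6601/((-1*29187)) = (-23001 - 1*(-19765))/(√(7 - 1*(-97))) - 6601/((-1*29187)) = (-23001 + 19765)/(√(7 + 97)) - 6601/(-29187) = -3236*√26/52 - 6601*(-1/29187) = -3236*√26/52 + 287/1269 = -809*√26/13 + 287/1269 = 287/1269 - 809*√26/13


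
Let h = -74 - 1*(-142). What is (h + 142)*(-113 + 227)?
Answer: 23940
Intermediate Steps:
h = 68 (h = -74 + 142 = 68)
(h + 142)*(-113 + 227) = (68 + 142)*(-113 + 227) = 210*114 = 23940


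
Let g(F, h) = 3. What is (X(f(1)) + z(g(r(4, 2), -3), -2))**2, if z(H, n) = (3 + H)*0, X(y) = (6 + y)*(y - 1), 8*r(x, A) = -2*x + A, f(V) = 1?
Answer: 0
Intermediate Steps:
r(x, A) = -x/4 + A/8 (r(x, A) = (-2*x + A)/8 = (A - 2*x)/8 = -x/4 + A/8)
X(y) = (-1 + y)*(6 + y) (X(y) = (6 + y)*(-1 + y) = (-1 + y)*(6 + y))
z(H, n) = 0
(X(f(1)) + z(g(r(4, 2), -3), -2))**2 = ((-6 + 1**2 + 5*1) + 0)**2 = ((-6 + 1 + 5) + 0)**2 = (0 + 0)**2 = 0**2 = 0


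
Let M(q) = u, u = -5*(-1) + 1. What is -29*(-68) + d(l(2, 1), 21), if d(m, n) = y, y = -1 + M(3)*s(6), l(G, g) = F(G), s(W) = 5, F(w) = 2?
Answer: 2001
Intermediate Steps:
u = 6 (u = 5 + 1 = 6)
M(q) = 6
l(G, g) = 2
y = 29 (y = -1 + 6*5 = -1 + 30 = 29)
d(m, n) = 29
-29*(-68) + d(l(2, 1), 21) = -29*(-68) + 29 = 1972 + 29 = 2001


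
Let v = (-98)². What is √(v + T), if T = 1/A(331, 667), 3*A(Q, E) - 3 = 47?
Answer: √960406/10 ≈ 98.000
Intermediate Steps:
A(Q, E) = 50/3 (A(Q, E) = 1 + (⅓)*47 = 1 + 47/3 = 50/3)
v = 9604
T = 3/50 (T = 1/(50/3) = 3/50 ≈ 0.060000)
√(v + T) = √(9604 + 3/50) = √(480203/50) = √960406/10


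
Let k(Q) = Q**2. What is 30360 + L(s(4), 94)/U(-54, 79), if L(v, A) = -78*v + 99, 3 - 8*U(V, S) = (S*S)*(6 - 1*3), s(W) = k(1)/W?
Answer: 47361547/1560 ≈ 30360.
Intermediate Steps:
s(W) = 1/W (s(W) = 1**2/W = 1/W)
U(V, S) = 3/8 - 3*S**2/8 (U(V, S) = 3/8 - S*S*(6 - 1*3)/8 = 3/8 - S**2*(6 - 3)/8 = 3/8 - S**2*3/8 = 3/8 - 3*S**2/8)
L(v, A) = 99 - 78*v
30360 + L(s(4), 94)/U(-54, 79) = 30360 + (99 - 78/4)/(3/8 - 3/8*79**2) = 30360 + (99 - 78*1/4)/(3/8 - 3/8*6241) = 30360 + (99 - 39/2)/(3/8 - 18723/8) = 30360 + (159/2)/(-2340) = 30360 + (159/2)*(-1/2340) = 30360 - 53/1560 = 47361547/1560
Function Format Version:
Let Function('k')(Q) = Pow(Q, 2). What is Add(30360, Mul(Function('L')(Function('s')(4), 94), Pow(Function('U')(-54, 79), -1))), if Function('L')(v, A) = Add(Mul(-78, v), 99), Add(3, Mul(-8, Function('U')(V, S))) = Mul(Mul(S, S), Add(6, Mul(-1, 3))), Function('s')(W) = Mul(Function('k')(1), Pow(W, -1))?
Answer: Rational(47361547, 1560) ≈ 30360.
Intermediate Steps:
Function('s')(W) = Pow(W, -1) (Function('s')(W) = Mul(Pow(1, 2), Pow(W, -1)) = Mul(1, Pow(W, -1)) = Pow(W, -1))
Function('U')(V, S) = Add(Rational(3, 8), Mul(Rational(-3, 8), Pow(S, 2))) (Function('U')(V, S) = Add(Rational(3, 8), Mul(Rational(-1, 8), Mul(Mul(S, S), Add(6, Mul(-1, 3))))) = Add(Rational(3, 8), Mul(Rational(-1, 8), Mul(Pow(S, 2), Add(6, -3)))) = Add(Rational(3, 8), Mul(Rational(-1, 8), Mul(Pow(S, 2), 3))) = Add(Rational(3, 8), Mul(Rational(-1, 8), Mul(3, Pow(S, 2)))) = Add(Rational(3, 8), Mul(Rational(-3, 8), Pow(S, 2))))
Function('L')(v, A) = Add(99, Mul(-78, v))
Add(30360, Mul(Function('L')(Function('s')(4), 94), Pow(Function('U')(-54, 79), -1))) = Add(30360, Mul(Add(99, Mul(-78, Pow(4, -1))), Pow(Add(Rational(3, 8), Mul(Rational(-3, 8), Pow(79, 2))), -1))) = Add(30360, Mul(Add(99, Mul(-78, Rational(1, 4))), Pow(Add(Rational(3, 8), Mul(Rational(-3, 8), 6241)), -1))) = Add(30360, Mul(Add(99, Rational(-39, 2)), Pow(Add(Rational(3, 8), Rational(-18723, 8)), -1))) = Add(30360, Mul(Rational(159, 2), Pow(-2340, -1))) = Add(30360, Mul(Rational(159, 2), Rational(-1, 2340))) = Add(30360, Rational(-53, 1560)) = Rational(47361547, 1560)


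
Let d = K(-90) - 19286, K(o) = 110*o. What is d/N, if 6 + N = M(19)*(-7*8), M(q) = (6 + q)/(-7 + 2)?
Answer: -14593/137 ≈ -106.52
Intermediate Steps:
M(q) = -6/5 - q/5 (M(q) = (6 + q)/(-5) = (6 + q)*(-⅕) = -6/5 - q/5)
d = -29186 (d = 110*(-90) - 19286 = -9900 - 19286 = -29186)
N = 274 (N = -6 + (-6/5 - ⅕*19)*(-7*8) = -6 + (-6/5 - 19/5)*(-56) = -6 - 5*(-56) = -6 + 280 = 274)
d/N = -29186/274 = -29186*1/274 = -14593/137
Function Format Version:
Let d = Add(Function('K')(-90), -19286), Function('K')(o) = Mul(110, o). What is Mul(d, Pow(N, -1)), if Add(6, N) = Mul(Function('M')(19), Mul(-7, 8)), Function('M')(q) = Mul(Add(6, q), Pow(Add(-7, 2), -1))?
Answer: Rational(-14593, 137) ≈ -106.52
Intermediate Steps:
Function('M')(q) = Add(Rational(-6, 5), Mul(Rational(-1, 5), q)) (Function('M')(q) = Mul(Add(6, q), Pow(-5, -1)) = Mul(Add(6, q), Rational(-1, 5)) = Add(Rational(-6, 5), Mul(Rational(-1, 5), q)))
d = -29186 (d = Add(Mul(110, -90), -19286) = Add(-9900, -19286) = -29186)
N = 274 (N = Add(-6, Mul(Add(Rational(-6, 5), Mul(Rational(-1, 5), 19)), Mul(-7, 8))) = Add(-6, Mul(Add(Rational(-6, 5), Rational(-19, 5)), -56)) = Add(-6, Mul(-5, -56)) = Add(-6, 280) = 274)
Mul(d, Pow(N, -1)) = Mul(-29186, Pow(274, -1)) = Mul(-29186, Rational(1, 274)) = Rational(-14593, 137)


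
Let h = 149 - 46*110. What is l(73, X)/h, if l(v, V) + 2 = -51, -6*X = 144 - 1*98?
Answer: 53/4911 ≈ 0.010792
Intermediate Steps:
X = -23/3 (X = -(144 - 1*98)/6 = -(144 - 98)/6 = -⅙*46 = -23/3 ≈ -7.6667)
l(v, V) = -53 (l(v, V) = -2 - 51 = -53)
h = -4911 (h = 149 - 5060 = -4911)
l(73, X)/h = -53/(-4911) = -53*(-1/4911) = 53/4911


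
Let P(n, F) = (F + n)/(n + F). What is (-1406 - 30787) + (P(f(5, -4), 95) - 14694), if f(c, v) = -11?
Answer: -46886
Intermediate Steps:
P(n, F) = 1 (P(n, F) = (F + n)/(F + n) = 1)
(-1406 - 30787) + (P(f(5, -4), 95) - 14694) = (-1406 - 30787) + (1 - 14694) = -32193 - 14693 = -46886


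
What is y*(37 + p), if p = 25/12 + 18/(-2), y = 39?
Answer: 4693/4 ≈ 1173.3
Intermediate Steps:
p = -83/12 (p = 25*(1/12) + 18*(-½) = 25/12 - 9 = -83/12 ≈ -6.9167)
y*(37 + p) = 39*(37 - 83/12) = 39*(361/12) = 4693/4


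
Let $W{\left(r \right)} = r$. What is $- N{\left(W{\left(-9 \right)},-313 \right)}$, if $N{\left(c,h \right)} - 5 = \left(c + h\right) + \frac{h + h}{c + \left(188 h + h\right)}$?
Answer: $\frac{9377498}{29583} \approx 316.99$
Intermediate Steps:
$N{\left(c,h \right)} = 5 + c + h + \frac{2 h}{c + 189 h}$ ($N{\left(c,h \right)} = 5 + \left(\left(c + h\right) + \frac{h + h}{c + \left(188 h + h\right)}\right) = 5 + \left(\left(c + h\right) + \frac{2 h}{c + 189 h}\right) = 5 + \left(c + h + \frac{2 h}{c + 189 h}\right) = 5 + c + h + \frac{2 h}{c + 189 h}$)
$- N{\left(W{\left(-9 \right)},-313 \right)} = - \frac{\left(-9\right)^{2} + 5 \left(-9\right) + 189 \left(-313\right)^{2} + 947 \left(-313\right) + 190 \left(-9\right) \left(-313\right)}{-9 + 189 \left(-313\right)} = - \frac{81 - 45 + 189 \cdot 97969 - 296411 + 535230}{-9 - 59157} = - \frac{81 - 45 + 18516141 - 296411 + 535230}{-59166} = - \frac{\left(-1\right) 18754996}{59166} = \left(-1\right) \left(- \frac{9377498}{29583}\right) = \frac{9377498}{29583}$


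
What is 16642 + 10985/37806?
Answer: 629178437/37806 ≈ 16642.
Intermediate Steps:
16642 + 10985/37806 = 629178437/37806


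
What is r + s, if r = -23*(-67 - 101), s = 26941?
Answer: 30805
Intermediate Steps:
r = 3864 (r = -23*(-168) = 3864)
r + s = 3864 + 26941 = 30805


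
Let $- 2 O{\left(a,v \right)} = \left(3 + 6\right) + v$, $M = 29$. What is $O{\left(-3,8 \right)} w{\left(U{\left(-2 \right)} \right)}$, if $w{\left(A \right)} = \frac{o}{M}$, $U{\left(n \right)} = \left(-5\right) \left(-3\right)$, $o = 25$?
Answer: $- \frac{425}{58} \approx -7.3276$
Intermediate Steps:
$U{\left(n \right)} = 15$
$O{\left(a,v \right)} = - \frac{9}{2} - \frac{v}{2}$ ($O{\left(a,v \right)} = - \frac{\left(3 + 6\right) + v}{2} = - \frac{9 + v}{2} = - \frac{9}{2} - \frac{v}{2}$)
$w{\left(A \right)} = \frac{25}{29}$
$O{\left(-3,8 \right)} w{\left(U{\left(-2 \right)} \right)} = \left(- \frac{9}{2} - 4\right) \frac{25}{29} = \left(- \frac{17}{2}\right) \frac{25}{29} = - \frac{425}{58}$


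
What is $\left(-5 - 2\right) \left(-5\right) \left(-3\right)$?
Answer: $-105$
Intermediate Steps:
$\left(-5 - 2\right) \left(-5\right) \left(-3\right) = \left(-7\right) \left(-5\right) \left(-3\right) = 35 \left(-3\right) = -105$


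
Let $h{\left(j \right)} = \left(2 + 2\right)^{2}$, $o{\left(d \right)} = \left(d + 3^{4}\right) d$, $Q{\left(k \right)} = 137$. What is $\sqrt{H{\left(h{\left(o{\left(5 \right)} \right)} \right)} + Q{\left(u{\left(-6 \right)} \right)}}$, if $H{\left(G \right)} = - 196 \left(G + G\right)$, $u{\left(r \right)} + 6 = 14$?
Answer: $i \sqrt{6135} \approx 78.326 i$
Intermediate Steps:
$u{\left(r \right)} = 8$ ($u{\left(r \right)} = -6 + 14 = 8$)
$o{\left(d \right)} = d \left(81 + d\right)$ ($o{\left(d \right)} = \left(d + 81\right) d = \left(81 + d\right) d = d \left(81 + d\right)$)
$h{\left(j \right)} = 16$ ($h{\left(j \right)} = 4^{2} = 16$)
$H{\left(G \right)} = - 392 G$ ($H{\left(G \right)} = - 196 \cdot 2 G = - 392 G$)
$\sqrt{H{\left(h{\left(o{\left(5 \right)} \right)} \right)} + Q{\left(u{\left(-6 \right)} \right)}} = \sqrt{\left(-392\right) 16 + 137} = \sqrt{-6272 + 137} = \sqrt{-6135} = i \sqrt{6135}$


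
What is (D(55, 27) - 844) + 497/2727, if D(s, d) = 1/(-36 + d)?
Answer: -2301394/2727 ≈ -843.93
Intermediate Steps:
(D(55, 27) - 844) + 497/2727 = (1/(-36 + 27) - 844) + 497/2727 = (1/(-9) - 844) + 497*(1/2727) = (-⅑ - 844) + 497/2727 = -7597/9 + 497/2727 = -2301394/2727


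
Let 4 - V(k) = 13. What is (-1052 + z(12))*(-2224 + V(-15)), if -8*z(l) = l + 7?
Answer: 18835355/8 ≈ 2.3544e+6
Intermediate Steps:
V(k) = -9 (V(k) = 4 - 1*13 = 4 - 13 = -9)
z(l) = -7/8 - l/8 (z(l) = -(l + 7)/8 = -(7 + l)/8 = -7/8 - l/8)
(-1052 + z(12))*(-2224 + V(-15)) = (-1052 + (-7/8 - ⅛*12))*(-2224 - 9) = (-1052 + (-7/8 - 3/2))*(-2233) = (-1052 - 19/8)*(-2233) = -8435/8*(-2233) = 18835355/8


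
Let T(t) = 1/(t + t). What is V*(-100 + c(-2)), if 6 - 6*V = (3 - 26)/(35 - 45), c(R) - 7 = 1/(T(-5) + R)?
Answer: -72631/1260 ≈ -57.644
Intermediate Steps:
T(t) = 1/(2*t)
c(R) = 7 + 1/(-⅒ + R) (c(R) = 7 + 1/((½)/(-5) + R) = 7 + 1/((½)*(-⅕) + R) = 7 + 1/(-⅒ + R))
V = 37/60 (V = 1 - (3 - 26)/(6*(35 - 45)) = 1 - (-23)/(6*(-10)) = 1 - (-23)*(-1)/(6*10) = 1 - ⅙*23/10 = 1 - 23/60 = 37/60 ≈ 0.61667)
V*(-100 + c(-2)) = 37*(-100 + (3 + 70*(-2))/(-1 + 10*(-2)))/60 = 37*(-100 + (3 - 140)/(-1 - 20))/60 = 37*(-100 - 137/(-21))/60 = 37*(-100 - 1/21*(-137))/60 = 37*(-100 + 137/21)/60 = (37/60)*(-1963/21) = -72631/1260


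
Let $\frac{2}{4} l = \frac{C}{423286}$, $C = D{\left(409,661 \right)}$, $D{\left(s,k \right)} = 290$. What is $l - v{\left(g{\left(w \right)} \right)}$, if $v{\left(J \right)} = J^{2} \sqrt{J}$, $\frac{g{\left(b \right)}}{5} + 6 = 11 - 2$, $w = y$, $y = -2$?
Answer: $\frac{290}{211643} - 225 \sqrt{15} \approx -871.42$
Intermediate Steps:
$C = 290$
$w = -2$
$l = \frac{290}{211643}$ ($l = 2 \cdot \frac{290}{423286} = 2 \cdot 290 \cdot \frac{1}{423286} = 2 \cdot \frac{145}{211643} = \frac{290}{211643} \approx 0.0013702$)
$g{\left(b \right)} = 15$ ($g{\left(b \right)} = -30 + 5 \left(11 - 2\right) = -30 + 5 \cdot 9 = -30 + 45 = 15$)
$v{\left(J \right)} = J^{\frac{5}{2}}$
$l - v{\left(g{\left(w \right)} \right)} = \frac{290}{211643} - 15^{\frac{5}{2}} = \frac{290}{211643} - 225 \sqrt{15}$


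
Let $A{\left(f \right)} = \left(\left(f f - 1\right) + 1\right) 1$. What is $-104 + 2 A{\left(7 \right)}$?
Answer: $-6$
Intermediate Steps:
$A{\left(f \right)} = f^{2}$ ($A{\left(f \right)} = \left(\left(f^{2} - 1\right) + 1\right) 1 = \left(\left(-1 + f^{2}\right) + 1\right) 1 = f^{2} \cdot 1 = f^{2}$)
$-104 + 2 A{\left(7 \right)} = -104 + 2 \cdot 7^{2} = -104 + 2 \cdot 49 = -104 + 98 = -6$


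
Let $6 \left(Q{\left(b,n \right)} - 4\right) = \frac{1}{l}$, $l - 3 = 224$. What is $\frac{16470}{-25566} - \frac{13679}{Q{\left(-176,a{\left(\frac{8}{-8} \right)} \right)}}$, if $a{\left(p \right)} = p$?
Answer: $- \frac{79400787783}{23218189} \approx -3419.8$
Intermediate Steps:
$l = 227$ ($l = 3 + 224 = 227$)
$Q{\left(b,n \right)} = \frac{5449}{1362}$ ($Q{\left(b,n \right)} = 4 + \frac{1}{6 \cdot 227} = 4 + \frac{1}{6} \cdot \frac{1}{227} = 4 + \frac{1}{1362} = \frac{5449}{1362}$)
$\frac{16470}{-25566} - \frac{13679}{Q{\left(-176,a{\left(\frac{8}{-8} \right)} \right)}} = \frac{16470}{-25566} - \frac{13679}{\frac{5449}{1362}} = 16470 \left(- \frac{1}{25566}\right) - \frac{18630798}{5449} = - \frac{2745}{4261} - \frac{18630798}{5449} = - \frac{79400787783}{23218189}$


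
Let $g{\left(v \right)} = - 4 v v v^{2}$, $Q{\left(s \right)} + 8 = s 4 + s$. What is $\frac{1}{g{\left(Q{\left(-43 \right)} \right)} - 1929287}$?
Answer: $- \frac{1}{9893823051} \approx -1.0107 \cdot 10^{-10}$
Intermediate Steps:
$Q{\left(s \right)} = -8 + 5 s$ ($Q{\left(s \right)} = -8 + \left(s 4 + s\right) = -8 + \left(4 s + s\right) = -8 + 5 s$)
$g{\left(v \right)} = - 4 v^{4}$ ($g{\left(v \right)} = - 4 v^{2} v^{2} = - 4 v^{4}$)
$\frac{1}{g{\left(Q{\left(-43 \right)} \right)} - 1929287} = \frac{1}{- 4 \left(-8 + 5 \left(-43\right)\right)^{4} - 1929287} = \frac{1}{- 4 \left(-8 - 215\right)^{4} - 1929287} = \frac{1}{- 4 \left(-223\right)^{4} - 1929287} = \frac{1}{\left(-4\right) 2472973441 - 1929287} = \frac{1}{-9891893764 - 1929287} = \frac{1}{-9893823051} = - \frac{1}{9893823051}$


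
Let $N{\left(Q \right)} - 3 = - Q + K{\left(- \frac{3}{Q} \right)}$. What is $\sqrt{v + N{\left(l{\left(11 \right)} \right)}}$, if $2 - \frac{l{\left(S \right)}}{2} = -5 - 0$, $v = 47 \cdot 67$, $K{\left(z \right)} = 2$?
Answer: $2 \sqrt{785} \approx 56.036$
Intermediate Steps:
$v = 3149$
$l{\left(S \right)} = 14$ ($l{\left(S \right)} = 4 - 2 \left(-5 - 0\right) = 4 - 2 \left(-5 + 0\right) = 4 - -10 = 4 + 10 = 14$)
$N{\left(Q \right)} = 5 - Q$ ($N{\left(Q \right)} = 3 - \left(-2 + Q\right) = 5 - Q$)
$\sqrt{v + N{\left(l{\left(11 \right)} \right)}} = \sqrt{3149 + \left(5 - 14\right)} = \sqrt{3149 - 9} = \sqrt{3140} = 2 \sqrt{785}$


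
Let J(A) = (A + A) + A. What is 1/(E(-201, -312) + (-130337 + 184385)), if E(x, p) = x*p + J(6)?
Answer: 1/116778 ≈ 8.5632e-6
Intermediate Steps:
J(A) = 3*A (J(A) = 2*A + A = 3*A)
E(x, p) = 18 + p*x (E(x, p) = x*p + 3*6 = p*x + 18 = 18 + p*x)
1/(E(-201, -312) + (-130337 + 184385)) = 1/((18 - 312*(-201)) + (-130337 + 184385)) = 1/((18 + 62712) + 54048) = 1/(62730 + 54048) = 1/116778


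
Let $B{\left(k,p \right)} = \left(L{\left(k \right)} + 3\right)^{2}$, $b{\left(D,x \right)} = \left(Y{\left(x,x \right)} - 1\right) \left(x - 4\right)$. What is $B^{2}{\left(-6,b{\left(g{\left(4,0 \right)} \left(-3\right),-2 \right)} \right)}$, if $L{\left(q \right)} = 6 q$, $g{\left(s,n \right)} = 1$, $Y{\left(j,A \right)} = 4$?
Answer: $1185921$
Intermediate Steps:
$b{\left(D,x \right)} = -12 + 3 x$ ($b{\left(D,x \right)} = \left(4 - 1\right) \left(x - 4\right) = 3 \left(-4 + x\right) = -12 + 3 x$)
$B{\left(k,p \right)} = \left(3 + 6 k\right)^{2}$ ($B{\left(k,p \right)} = \left(6 k + 3\right)^{2} = \left(3 + 6 k\right)^{2}$)
$B^{2}{\left(-6,b{\left(g{\left(4,0 \right)} \left(-3\right),-2 \right)} \right)} = \left(9 \left(1 + 2 \left(-6\right)\right)^{2}\right)^{2} = \left(9 \left(1 - 12\right)^{2}\right)^{2} = \left(9 \left(-11\right)^{2}\right)^{2} = \left(9 \cdot 121\right)^{2} = 1089^{2} = 1185921$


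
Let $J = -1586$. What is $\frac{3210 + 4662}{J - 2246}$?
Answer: $- \frac{984}{479} \approx -2.0543$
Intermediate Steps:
$\frac{3210 + 4662}{J - 2246} = \frac{3210 + 4662}{-1586 - 2246} = \frac{7872}{-3832} = 7872 \left(- \frac{1}{3832}\right) = - \frac{984}{479}$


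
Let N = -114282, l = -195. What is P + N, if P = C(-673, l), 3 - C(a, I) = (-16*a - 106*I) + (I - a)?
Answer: -146195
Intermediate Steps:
C(a, I) = 3 + 17*a + 105*I (C(a, I) = 3 - ((-16*a - 106*I) + (I - a)) = 3 - ((-106*I - 16*a) + (I - a)) = 3 - (-105*I - 17*a) = 3 + (17*a + 105*I) = 3 + 17*a + 105*I)
P = -31913 (P = 3 + 17*(-673) + 105*(-195) = 3 - 11441 - 20475 = -31913)
P + N = -31913 - 114282 = -146195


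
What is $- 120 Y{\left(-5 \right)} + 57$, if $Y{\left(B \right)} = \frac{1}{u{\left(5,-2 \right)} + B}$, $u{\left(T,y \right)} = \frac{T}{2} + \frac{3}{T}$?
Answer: $\frac{2283}{19} \approx 120.16$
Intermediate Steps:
$u{\left(T,y \right)} = \frac{T}{2} + \frac{3}{T}$ ($u{\left(T,y \right)} = T \frac{1}{2} + \frac{3}{T} = \frac{T}{2} + \frac{3}{T}$)
$Y{\left(B \right)} = \frac{1}{\frac{31}{10} + B}$ ($Y{\left(B \right)} = \frac{1}{\left(\frac{1}{2} \cdot 5 + \frac{3}{5}\right) + B} = \frac{1}{\left(\frac{5}{2} + 3 \cdot \frac{1}{5}\right) + B} = \frac{1}{\left(\frac{5}{2} + \frac{3}{5}\right) + B} = \frac{1}{\frac{31}{10} + B}$)
$- 120 Y{\left(-5 \right)} + 57 = - 120 \frac{10}{31 + 10 \left(-5\right)} + 57 = - 120 \frac{10}{31 - 50} + 57 = - 120 \frac{10}{-19} + 57 = - 120 \cdot 10 \left(- \frac{1}{19}\right) + 57 = \left(-120\right) \left(- \frac{10}{19}\right) + 57 = \frac{1200}{19} + 57 = \frac{2283}{19}$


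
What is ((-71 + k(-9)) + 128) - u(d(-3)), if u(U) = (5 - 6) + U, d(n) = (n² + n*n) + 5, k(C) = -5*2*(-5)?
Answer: 85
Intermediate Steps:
k(C) = 50 (k(C) = -10*(-5) = 50)
d(n) = 5 + 2*n² (d(n) = (n² + n²) + 5 = 2*n² + 5 = 5 + 2*n²)
u(U) = -1 + U
((-71 + k(-9)) + 128) - u(d(-3)) = ((-71 + 50) + 128) - (-1 + (5 + 2*(-3)²)) = (-21 + 128) - (-1 + (5 + 2*9)) = 107 - (-1 + (5 + 18)) = 107 - (-1 + 23) = 107 - 1*22 = 107 - 22 = 85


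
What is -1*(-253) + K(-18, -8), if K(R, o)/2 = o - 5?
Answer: 227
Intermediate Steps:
K(R, o) = -10 + 2*o (K(R, o) = 2*(o - 5) = 2*(-5 + o) = -10 + 2*o)
-1*(-253) + K(-18, -8) = -1*(-253) + (-10 + 2*(-8)) = 253 + (-10 - 16) = 253 - 26 = 227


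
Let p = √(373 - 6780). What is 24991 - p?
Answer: 24991 - I*√6407 ≈ 24991.0 - 80.044*I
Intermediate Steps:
p = I*√6407 (p = √(-6407) = I*√6407 ≈ 80.044*I)
24991 - p = 24991 - I*√6407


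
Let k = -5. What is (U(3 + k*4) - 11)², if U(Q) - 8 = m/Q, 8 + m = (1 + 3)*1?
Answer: 2209/289 ≈ 7.6436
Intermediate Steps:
m = -4 (m = -8 + (1 + 3)*1 = -8 + 4*1 = -8 + 4 = -4)
U(Q) = 8 - 4/Q
(U(3 + k*4) - 11)² = ((8 - 4/(3 - 5*4)) - 11)² = ((8 - 4/(3 - 20)) - 11)² = ((8 - 4/(-17)) - 11)² = ((8 - 4*(-1/17)) - 11)² = ((8 + 4/17) - 11)² = (140/17 - 11)² = (-47/17)² = 2209/289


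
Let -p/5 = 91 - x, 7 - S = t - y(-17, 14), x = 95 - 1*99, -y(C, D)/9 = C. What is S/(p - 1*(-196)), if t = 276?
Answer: 116/279 ≈ 0.41577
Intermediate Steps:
y(C, D) = -9*C
x = -4 (x = 95 - 99 = -4)
S = -116 (S = 7 - (276 - (-9)*(-17)) = 7 - (276 - 1*153) = 7 - (276 - 153) = 7 - 1*123 = 7 - 123 = -116)
p = -475 (p = -5*(91 - 1*(-4)) = -5*(91 + 4) = -5*95 = -475)
S/(p - 1*(-196)) = -116/(-475 - 1*(-196)) = -116/(-475 + 196) = -116/(-279) = -116*(-1/279) = 116/279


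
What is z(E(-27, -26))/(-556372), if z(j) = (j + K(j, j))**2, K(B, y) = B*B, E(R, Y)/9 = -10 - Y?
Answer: -108993600/139093 ≈ -783.60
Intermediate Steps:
E(R, Y) = -90 - 9*Y (E(R, Y) = 9*(-10 - Y) = -90 - 9*Y)
K(B, y) = B**2
z(j) = (j + j**2)**2
z(E(-27, -26))/(-556372) = ((-90 - 9*(-26))**2*(1 + (-90 - 9*(-26)))**2)/(-556372) = ((-90 + 234)**2*(1 + (-90 + 234))**2)*(-1/556372) = (144**2*(1 + 144)**2)*(-1/556372) = (20736*145**2)*(-1/556372) = (20736*21025)*(-1/556372) = 435974400*(-1/556372) = -108993600/139093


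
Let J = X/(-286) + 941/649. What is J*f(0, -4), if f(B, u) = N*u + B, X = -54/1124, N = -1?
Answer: 1250135/215527 ≈ 5.8004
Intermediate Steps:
X = -27/562 (X = -54*1/1124 = -27/562 ≈ -0.048043)
f(B, u) = B - u (f(B, u) = -u + B = B - u)
J = 1250135/862108 (J = -27/562/(-286) + 941/649 = -27/562*(-1/286) + 941*(1/649) = 27/160732 + 941/649 = 1250135/862108 ≈ 1.4501)
J*f(0, -4) = 1250135*(0 - 1*(-4))/862108 = 1250135*(0 + 4)/862108 = (1250135/862108)*4 = 1250135/215527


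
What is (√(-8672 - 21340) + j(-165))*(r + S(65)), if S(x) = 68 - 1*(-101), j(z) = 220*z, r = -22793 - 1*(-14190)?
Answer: 306154200 - 16868*I*√7503 ≈ 3.0615e+8 - 1.4611e+6*I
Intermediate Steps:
r = -8603 (r = -22793 + 14190 = -8603)
S(x) = 169 (S(x) = 68 + 101 = 169)
(√(-8672 - 21340) + j(-165))*(r + S(65)) = (√(-8672 - 21340) + 220*(-165))*(-8603 + 169) = (√(-30012) - 36300)*(-8434) = (2*I*√7503 - 36300)*(-8434) = (-36300 + 2*I*√7503)*(-8434) = 306154200 - 16868*I*√7503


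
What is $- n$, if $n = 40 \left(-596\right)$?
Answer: $23840$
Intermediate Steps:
$n = -23840$
$- n = \left(-1\right) \left(-23840\right) = 23840$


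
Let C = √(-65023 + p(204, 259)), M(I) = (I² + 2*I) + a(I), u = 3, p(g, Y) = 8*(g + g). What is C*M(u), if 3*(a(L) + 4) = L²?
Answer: 14*I*√61759 ≈ 3479.2*I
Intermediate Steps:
a(L) = -4 + L²/3
p(g, Y) = 16*g (p(g, Y) = 8*(2*g) = 16*g)
M(I) = -4 + 2*I + 4*I²/3 (M(I) = (I² + 2*I) + (-4 + I²/3) = -4 + 2*I + 4*I²/3)
C = I*√61759 (C = √(-65023 + 16*204) = √(-65023 + 3264) = √(-61759) = I*√61759 ≈ 248.51*I)
C*M(u) = (I*√61759)*(-4 + 2*3 + (4/3)*3²) = (I*√61759)*(-4 + 6 + (4/3)*9) = (I*√61759)*(-4 + 6 + 12) = (I*√61759)*14 = 14*I*√61759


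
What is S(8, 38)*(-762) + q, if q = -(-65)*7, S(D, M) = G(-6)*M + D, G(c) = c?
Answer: 168095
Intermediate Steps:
S(D, M) = D - 6*M (S(D, M) = -6*M + D = D - 6*M)
q = 455 (q = -1*(-455) = 455)
S(8, 38)*(-762) + q = (8 - 6*38)*(-762) + 455 = (8 - 228)*(-762) + 455 = -220*(-762) + 455 = 167640 + 455 = 168095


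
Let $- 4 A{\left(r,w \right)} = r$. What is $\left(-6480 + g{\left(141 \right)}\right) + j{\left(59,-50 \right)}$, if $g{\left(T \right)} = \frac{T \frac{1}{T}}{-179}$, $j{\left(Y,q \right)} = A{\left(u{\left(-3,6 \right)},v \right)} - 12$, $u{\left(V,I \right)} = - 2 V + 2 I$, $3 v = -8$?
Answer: $- \frac{2325749}{358} \approx -6496.5$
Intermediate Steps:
$v = - \frac{8}{3}$ ($v = \frac{1}{3} \left(-8\right) = - \frac{8}{3} \approx -2.6667$)
$A{\left(r,w \right)} = - \frac{r}{4}$
$j{\left(Y,q \right)} = - \frac{33}{2}$ ($j{\left(Y,q \right)} = - \frac{\left(-2\right) \left(-3\right) + 2 \cdot 6}{4} - 12 = - \frac{6 + 12}{4} - 12 = \left(- \frac{1}{4}\right) 18 - 12 = - \frac{9}{2} - 12 = - \frac{33}{2}$)
$g{\left(T \right)} = - \frac{1}{179}$ ($g{\left(T \right)} = 1 \left(- \frac{1}{179}\right) = - \frac{1}{179}$)
$\left(-6480 + g{\left(141 \right)}\right) + j{\left(59,-50 \right)} = \left(-6480 - \frac{1}{179}\right) - \frac{33}{2} = - \frac{1159921}{179} - \frac{33}{2} = - \frac{2325749}{358}$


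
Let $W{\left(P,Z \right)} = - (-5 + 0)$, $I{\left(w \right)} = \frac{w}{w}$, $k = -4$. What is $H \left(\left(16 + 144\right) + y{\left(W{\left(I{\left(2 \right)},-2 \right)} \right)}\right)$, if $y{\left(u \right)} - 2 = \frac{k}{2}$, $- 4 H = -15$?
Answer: $600$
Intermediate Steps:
$I{\left(w \right)} = 1$
$H = \frac{15}{4}$ ($H = \left(- \frac{1}{4}\right) \left(-15\right) = \frac{15}{4} \approx 3.75$)
$W{\left(P,Z \right)} = 5$ ($W{\left(P,Z \right)} = \left(-1\right) \left(-5\right) = 5$)
$y{\left(u \right)} = 0$ ($y{\left(u \right)} = 2 - \frac{4}{2} = 2 - 2 = 0$)
$H \left(\left(16 + 144\right) + y{\left(W{\left(I{\left(2 \right)},-2 \right)} \right)}\right) = \frac{15 \left(\left(16 + 144\right) + 0\right)}{4} = \frac{15 \left(160 + 0\right)}{4} = \frac{15}{4} \cdot 160 = 600$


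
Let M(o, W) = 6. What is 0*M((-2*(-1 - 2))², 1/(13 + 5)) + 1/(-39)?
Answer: -1/39 ≈ -0.025641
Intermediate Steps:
0*M((-2*(-1 - 2))², 1/(13 + 5)) + 1/(-39) = 0*6 + 1/(-39) = 0 - 1/39 = -1/39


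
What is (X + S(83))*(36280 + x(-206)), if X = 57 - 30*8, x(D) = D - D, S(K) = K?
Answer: -3628000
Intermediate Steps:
x(D) = 0
X = -183 (X = 57 - 240 = -183)
(X + S(83))*(36280 + x(-206)) = (-183 + 83)*(36280 + 0) = -100*36280 = -3628000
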